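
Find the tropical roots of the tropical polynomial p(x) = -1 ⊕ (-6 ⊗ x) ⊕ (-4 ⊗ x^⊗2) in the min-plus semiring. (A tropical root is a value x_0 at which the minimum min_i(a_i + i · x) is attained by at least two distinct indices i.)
Roots: {-2, 5}

Each tropical root is a break point of the lower envelope of the lines y = a_i + i · x (there are 3 lines, with slopes 0, 1, ..., 2). Only the lines that attain the minimum somewhere contribute to roots; other lines are dominated. Here the surviving (envelope) indices are i = 2, i = 1, i = 0.
Intersections between consecutive envelope lines give the roots: for adjacent envelope indices i < j the intersection is x = (a_i − a_j) / (j − i). Reading off the sorted break points: {-2, 5}.
Verification: at each break x_0, at least two indices attain the minimum of min_i(a_i + i · x_0).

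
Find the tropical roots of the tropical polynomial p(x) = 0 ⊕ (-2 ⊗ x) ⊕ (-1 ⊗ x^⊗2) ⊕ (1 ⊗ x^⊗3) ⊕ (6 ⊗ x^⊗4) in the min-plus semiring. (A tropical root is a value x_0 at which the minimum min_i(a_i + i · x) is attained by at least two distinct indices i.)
Roots: {-5, -2, -1, 2}

Each tropical root is a break point of the lower envelope of the lines y = a_i + i · x (there are 5 lines, with slopes 0, 1, ..., 4). Only the lines that attain the minimum somewhere contribute to roots; other lines are dominated. Here the surviving (envelope) indices are i = 4, i = 3, i = 2, i = 1, i = 0.
Intersections between consecutive envelope lines give the roots: for adjacent envelope indices i < j the intersection is x = (a_i − a_j) / (j − i). Reading off the sorted break points: {-5, -2, -1, 2}.
Verification: at each break x_0, at least two indices attain the minimum of min_i(a_i + i · x_0).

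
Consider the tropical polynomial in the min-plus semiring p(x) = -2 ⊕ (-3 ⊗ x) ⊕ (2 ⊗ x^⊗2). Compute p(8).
p(8) = -2

A tropical monomial a ⊗ x^⊗i evaluates to a + i · x. Evaluating each term at x = 8:
  Term 0 contributes -2 + 0 · 8 = -2
  Term 1 contributes -3 + 1 · 8 = 5
  Term 2 contributes 2 + 2 · 8 = 18
p(8) = ⊕ of these = min[-2, 5, 18] = -2.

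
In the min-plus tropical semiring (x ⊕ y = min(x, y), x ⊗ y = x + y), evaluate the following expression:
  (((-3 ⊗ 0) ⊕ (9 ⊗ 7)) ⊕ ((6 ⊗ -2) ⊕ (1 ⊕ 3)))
(((-3 ⊗ 0) ⊕ (9 ⊗ 7)) ⊕ ((6 ⊗ -2) ⊕ (1 ⊕ 3))) = -3

Expand innermost to outermost. Recall ⊕ takes the minimum of its arguments and ⊗ takes their sum. Working out the expression (((-3 ⊗ 0) ⊕ (9 ⊗ 7)) ⊕ ((6 ⊗ -2) ⊕ (1 ⊕ 3))) gives -3.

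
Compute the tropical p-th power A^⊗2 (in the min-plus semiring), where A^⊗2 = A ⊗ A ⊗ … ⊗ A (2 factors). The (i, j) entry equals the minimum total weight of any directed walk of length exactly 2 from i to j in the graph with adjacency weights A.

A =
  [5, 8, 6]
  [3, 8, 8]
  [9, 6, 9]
A^⊗2 =
  [10, 12, 11]
  [8, 11, 9]
  [9, 14, 14]

Each entry (A^⊗2)_ij equals the minimum over all length-2 walks i = v_0 → v_1 → … → v_2 = j of Σ_t A[v_t][v_{t+1}]. For example, for (i, j) = (0, 2) we minimise over 3 possible intermediate vertex sequences; the minimum is 11, attained along the walk 0 → 0 → 2.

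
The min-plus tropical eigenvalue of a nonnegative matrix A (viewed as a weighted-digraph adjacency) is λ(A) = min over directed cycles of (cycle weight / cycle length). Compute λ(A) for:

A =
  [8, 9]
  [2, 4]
λ(A) = 4

Enumerate directed cycles and compute their means (weight / length). Sample:
  cycle 0 → 0: weight = 8, length = 1, mean = 8/1 ≈ 8.000
  cycle 1 → 1: weight = 4, length = 1, mean = 4/1 ≈ 4.000
  cycle 0 → 1 → 0: weight = 11, length = 2, mean = 11/2 ≈ 5.500
  cycle 1 → 0 → 1: weight = 11, length = 2, mean = 11/2 ≈ 5.500
Minimum mean = 4.000, attained e.g. along the cycle 1 → 1 with weight 4 and length 1. So λ(A) = 4/1 = 4.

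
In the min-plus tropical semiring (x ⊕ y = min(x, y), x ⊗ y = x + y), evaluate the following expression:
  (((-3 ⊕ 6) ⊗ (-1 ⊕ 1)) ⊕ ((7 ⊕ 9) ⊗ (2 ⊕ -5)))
(((-3 ⊕ 6) ⊗ (-1 ⊕ 1)) ⊕ ((7 ⊕ 9) ⊗ (2 ⊕ -5))) = -4

Expand innermost to outermost. Recall ⊕ takes the minimum of its arguments and ⊗ takes their sum. Working out the expression (((-3 ⊕ 6) ⊗ (-1 ⊕ 1)) ⊕ ((7 ⊕ 9) ⊗ (2 ⊕ -5))) gives -4.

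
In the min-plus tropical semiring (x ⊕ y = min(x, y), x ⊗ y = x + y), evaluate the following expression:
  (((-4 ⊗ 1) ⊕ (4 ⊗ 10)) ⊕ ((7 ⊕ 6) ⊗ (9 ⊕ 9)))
(((-4 ⊗ 1) ⊕ (4 ⊗ 10)) ⊕ ((7 ⊕ 6) ⊗ (9 ⊕ 9))) = -3

Expand innermost to outermost. Recall ⊕ takes the minimum of its arguments and ⊗ takes their sum. Working out the expression (((-4 ⊗ 1) ⊕ (4 ⊗ 10)) ⊕ ((7 ⊕ 6) ⊗ (9 ⊕ 9))) gives -3.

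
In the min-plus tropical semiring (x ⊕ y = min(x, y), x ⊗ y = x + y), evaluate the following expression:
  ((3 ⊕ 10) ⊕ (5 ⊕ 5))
((3 ⊕ 10) ⊕ (5 ⊕ 5)) = 3

Expand innermost to outermost. Recall ⊕ takes the minimum of its arguments and ⊗ takes their sum. Working out the expression ((3 ⊕ 10) ⊕ (5 ⊕ 5)) gives 3.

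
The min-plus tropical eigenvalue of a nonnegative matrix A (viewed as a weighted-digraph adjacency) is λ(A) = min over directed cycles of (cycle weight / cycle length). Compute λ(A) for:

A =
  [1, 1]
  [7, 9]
λ(A) = 1

Enumerate directed cycles and compute their means (weight / length). Sample:
  cycle 0 → 0: weight = 1, length = 1, mean = 1/1 ≈ 1.000
  cycle 1 → 1: weight = 9, length = 1, mean = 9/1 ≈ 9.000
  cycle 0 → 1 → 0: weight = 8, length = 2, mean = 8/2 ≈ 4.000
  cycle 1 → 0 → 1: weight = 8, length = 2, mean = 8/2 ≈ 4.000
Minimum mean = 1.000, attained e.g. along the cycle 0 → 0 with weight 1 and length 1. So λ(A) = 1/1 = 1.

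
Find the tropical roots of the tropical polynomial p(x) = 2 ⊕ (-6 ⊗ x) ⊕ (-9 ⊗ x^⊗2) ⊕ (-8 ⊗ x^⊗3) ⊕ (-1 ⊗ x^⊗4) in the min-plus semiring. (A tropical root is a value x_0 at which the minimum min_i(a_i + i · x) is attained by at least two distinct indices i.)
Roots: {-7, -1, 3, 8}

Each tropical root is a break point of the lower envelope of the lines y = a_i + i · x (there are 5 lines, with slopes 0, 1, ..., 4). Only the lines that attain the minimum somewhere contribute to roots; other lines are dominated. Here the surviving (envelope) indices are i = 4, i = 3, i = 2, i = 1, i = 0.
Intersections between consecutive envelope lines give the roots: for adjacent envelope indices i < j the intersection is x = (a_i − a_j) / (j − i). Reading off the sorted break points: {-7, -1, 3, 8}.
Verification: at each break x_0, at least two indices attain the minimum of min_i(a_i + i · x_0).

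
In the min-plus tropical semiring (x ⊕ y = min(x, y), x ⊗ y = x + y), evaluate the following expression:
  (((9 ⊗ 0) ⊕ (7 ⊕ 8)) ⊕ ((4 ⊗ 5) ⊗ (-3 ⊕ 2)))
(((9 ⊗ 0) ⊕ (7 ⊕ 8)) ⊕ ((4 ⊗ 5) ⊗ (-3 ⊕ 2))) = 6

Expand innermost to outermost. Recall ⊕ takes the minimum of its arguments and ⊗ takes their sum. Working out the expression (((9 ⊗ 0) ⊕ (7 ⊕ 8)) ⊕ ((4 ⊗ 5) ⊗ (-3 ⊕ 2))) gives 6.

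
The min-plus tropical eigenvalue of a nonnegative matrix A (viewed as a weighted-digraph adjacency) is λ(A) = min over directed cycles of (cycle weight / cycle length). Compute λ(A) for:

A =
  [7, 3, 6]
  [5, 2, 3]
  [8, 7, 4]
λ(A) = 2

Enumerate directed cycles and compute their means (weight / length). Sample:
  cycle 0 → 0: weight = 7, length = 1, mean = 7/1 ≈ 7.000
  cycle 1 → 1: weight = 2, length = 1, mean = 2/1 ≈ 2.000
  cycle 2 → 2: weight = 4, length = 1, mean = 4/1 ≈ 4.000
  cycle 0 → 1 → 0: weight = 8, length = 2, mean = 8/2 ≈ 4.000
  cycle 0 → 2 → 0: weight = 14, length = 2, mean = 14/2 ≈ 7.000
  cycle 1 → 0 → 1: weight = 8, length = 2, mean = 8/2 ≈ 4.000
Minimum mean = 2.000, attained e.g. along the cycle 1 → 1 with weight 2 and length 1. So λ(A) = 2/1 = 2.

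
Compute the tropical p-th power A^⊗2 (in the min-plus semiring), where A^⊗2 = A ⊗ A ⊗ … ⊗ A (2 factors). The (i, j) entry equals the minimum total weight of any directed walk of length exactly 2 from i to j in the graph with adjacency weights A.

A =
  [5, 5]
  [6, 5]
A^⊗2 =
  [10, 10]
  [11, 10]

Each entry (A^⊗2)_ij equals the minimum over all length-2 walks i = v_0 → v_1 → … → v_2 = j of Σ_t A[v_t][v_{t+1}]. For example, for (i, j) = (0, 1) we minimise over 2 possible intermediate vertex sequences; the minimum is 10, attained along the walk 0 → 0 → 1.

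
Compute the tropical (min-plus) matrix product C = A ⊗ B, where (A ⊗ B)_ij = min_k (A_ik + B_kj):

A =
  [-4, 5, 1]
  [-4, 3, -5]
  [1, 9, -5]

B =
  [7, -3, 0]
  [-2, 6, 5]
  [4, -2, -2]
A ⊗ B =
  [3, -7, -4]
  [-1, -7, -7]
  [-1, -7, -7]

Apply the min-plus product entry-by-entry:
  C[0][0] = min over k of (A[0][0] + B[0][0] = -4 + 7 = 3, A[0][1] + B[1][0] = 5 + -2 = 3, A[0][2] + B[2][0] = 1 + 4 = 5) = 3 (attained at k = 0)
  C[0][1] = min over k of (A[0][0] + B[0][1] = -4 + -3 = -7, A[0][1] + B[1][1] = 5 + 6 = 11, A[0][2] + B[2][1] = 1 + -2 = -1) = -7 (attained at k = 0)
  C[0][2] = min over k of (A[0][0] + B[0][2] = -4 + 0 = -4, A[0][1] + B[1][2] = 5 + 5 = 10, A[0][2] + B[2][2] = 1 + -2 = -1) = -4 (attained at k = 0)
  C[1][0] = min over k of (A[1][0] + B[0][0] = -4 + 7 = 3, A[1][1] + B[1][0] = 3 + -2 = 1, A[1][2] + B[2][0] = -5 + 4 = -1) = -1 (attained at k = 2)
  C[1][1] = min over k of (A[1][0] + B[0][1] = -4 + -3 = -7, A[1][1] + B[1][1] = 3 + 6 = 9, A[1][2] + B[2][1] = -5 + -2 = -7) = -7 (attained at k = 0)
  C[1][2] = min over k of (A[1][0] + B[0][2] = -4 + 0 = -4, A[1][1] + B[1][2] = 3 + 5 = 8, A[1][2] + B[2][2] = -5 + -2 = -7) = -7 (attained at k = 2)
  C[2][0] = min over k of (A[2][0] + B[0][0] = 1 + 7 = 8, A[2][1] + B[1][0] = 9 + -2 = 7, A[2][2] + B[2][0] = -5 + 4 = -1) = -1 (attained at k = 2)
  C[2][1] = min over k of (A[2][0] + B[0][1] = 1 + -3 = -2, A[2][1] + B[1][1] = 9 + 6 = 15, A[2][2] + B[2][1] = -5 + -2 = -7) = -7 (attained at k = 2)
  C[2][2] = min over k of (A[2][0] + B[0][2] = 1 + 0 = 1, A[2][1] + B[1][2] = 9 + 5 = 14, A[2][2] + B[2][2] = -5 + -2 = -7) = -7 (attained at k = 2)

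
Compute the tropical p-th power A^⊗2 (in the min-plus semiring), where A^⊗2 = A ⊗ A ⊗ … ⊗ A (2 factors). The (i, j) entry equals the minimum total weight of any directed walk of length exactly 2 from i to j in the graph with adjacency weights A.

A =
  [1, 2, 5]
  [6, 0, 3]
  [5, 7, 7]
A^⊗2 =
  [2, 2, 5]
  [6, 0, 3]
  [6, 7, 10]

Each entry (A^⊗2)_ij equals the minimum over all length-2 walks i = v_0 → v_1 → … → v_2 = j of Σ_t A[v_t][v_{t+1}]. For example, for (i, j) = (0, 2) we minimise over 3 possible intermediate vertex sequences; the minimum is 5, attained along the walk 0 → 1 → 2.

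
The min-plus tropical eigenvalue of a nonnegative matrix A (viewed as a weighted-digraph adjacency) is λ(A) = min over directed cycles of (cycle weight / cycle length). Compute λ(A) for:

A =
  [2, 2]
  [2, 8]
λ(A) = 2

Enumerate directed cycles and compute their means (weight / length). Sample:
  cycle 0 → 0: weight = 2, length = 1, mean = 2/1 ≈ 2.000
  cycle 1 → 1: weight = 8, length = 1, mean = 8/1 ≈ 8.000
  cycle 0 → 1 → 0: weight = 4, length = 2, mean = 4/2 ≈ 2.000
  cycle 1 → 0 → 1: weight = 4, length = 2, mean = 4/2 ≈ 2.000
Minimum mean = 2.000, attained e.g. along the cycle 0 → 0 with weight 2 and length 1. So λ(A) = 2/1 = 2.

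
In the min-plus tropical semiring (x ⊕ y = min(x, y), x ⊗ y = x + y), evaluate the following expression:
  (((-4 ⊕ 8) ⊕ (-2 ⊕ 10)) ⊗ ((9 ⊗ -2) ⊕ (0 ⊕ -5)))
(((-4 ⊕ 8) ⊕ (-2 ⊕ 10)) ⊗ ((9 ⊗ -2) ⊕ (0 ⊕ -5))) = -9

Expand innermost to outermost. Recall ⊕ takes the minimum of its arguments and ⊗ takes their sum. Working out the expression (((-4 ⊕ 8) ⊕ (-2 ⊕ 10)) ⊗ ((9 ⊗ -2) ⊕ (0 ⊕ -5))) gives -9.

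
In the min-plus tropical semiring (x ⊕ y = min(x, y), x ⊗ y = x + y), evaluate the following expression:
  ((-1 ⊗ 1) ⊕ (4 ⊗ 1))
((-1 ⊗ 1) ⊕ (4 ⊗ 1)) = 0

Expand innermost to outermost. Recall ⊕ takes the minimum of its arguments and ⊗ takes their sum. Working out the expression ((-1 ⊗ 1) ⊕ (4 ⊗ 1)) gives 0.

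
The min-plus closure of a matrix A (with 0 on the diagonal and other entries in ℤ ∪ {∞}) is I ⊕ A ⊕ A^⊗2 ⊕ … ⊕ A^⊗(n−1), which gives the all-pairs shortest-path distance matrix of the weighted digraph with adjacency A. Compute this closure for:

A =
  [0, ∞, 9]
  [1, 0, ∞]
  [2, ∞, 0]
Closure =
  [0, ∞, 9]
  [1, 0, 10]
  [2, ∞, 0]

This is the Floyd-Warshall all-pairs shortest-path computation. For each intermediate vertex k = 0, 1, …, 2, update dist[i][j] ← min(dist[i][j], dist[i][k] + dist[k][j]). The final matrix gives, for each (i, j), the minimum total weight of any directed path from i to j (possibly empty when i = j).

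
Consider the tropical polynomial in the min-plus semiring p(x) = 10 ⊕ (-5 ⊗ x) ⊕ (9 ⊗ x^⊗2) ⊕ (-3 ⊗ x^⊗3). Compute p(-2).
p(-2) = -9

A tropical monomial a ⊗ x^⊗i evaluates to a + i · x. Evaluating each term at x = -2:
  Term 0 contributes 10 + 0 · -2 = 10
  Term 1 contributes -5 + 1 · -2 = -7
  Term 2 contributes 9 + 2 · -2 = 5
  Term 3 contributes -3 + 3 · -2 = -9
p(-2) = ⊕ of these = min[10, -7, 5, -9] = -9.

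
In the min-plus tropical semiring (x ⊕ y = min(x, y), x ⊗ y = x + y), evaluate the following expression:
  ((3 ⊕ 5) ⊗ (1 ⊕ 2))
((3 ⊕ 5) ⊗ (1 ⊕ 2)) = 4

Expand innermost to outermost. Recall ⊕ takes the minimum of its arguments and ⊗ takes their sum. Working out the expression ((3 ⊕ 5) ⊗ (1 ⊕ 2)) gives 4.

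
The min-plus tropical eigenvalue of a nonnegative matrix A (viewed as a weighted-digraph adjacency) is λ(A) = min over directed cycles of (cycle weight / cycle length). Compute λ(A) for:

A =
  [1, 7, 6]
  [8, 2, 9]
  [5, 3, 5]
λ(A) = 1

Enumerate directed cycles and compute their means (weight / length). Sample:
  cycle 0 → 0: weight = 1, length = 1, mean = 1/1 ≈ 1.000
  cycle 1 → 1: weight = 2, length = 1, mean = 2/1 ≈ 2.000
  cycle 2 → 2: weight = 5, length = 1, mean = 5/1 ≈ 5.000
  cycle 0 → 1 → 0: weight = 15, length = 2, mean = 15/2 ≈ 7.500
  cycle 0 → 2 → 0: weight = 11, length = 2, mean = 11/2 ≈ 5.500
  cycle 1 → 0 → 1: weight = 15, length = 2, mean = 15/2 ≈ 7.500
Minimum mean = 1.000, attained e.g. along the cycle 0 → 0 with weight 1 and length 1. So λ(A) = 1/1 = 1.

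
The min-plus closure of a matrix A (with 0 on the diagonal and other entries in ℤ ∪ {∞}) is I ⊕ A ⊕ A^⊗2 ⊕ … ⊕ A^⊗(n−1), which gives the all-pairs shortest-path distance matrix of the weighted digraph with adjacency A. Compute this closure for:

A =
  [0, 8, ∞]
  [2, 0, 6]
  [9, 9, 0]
Closure =
  [0, 8, 14]
  [2, 0, 6]
  [9, 9, 0]

This is the Floyd-Warshall all-pairs shortest-path computation. For each intermediate vertex k = 0, 1, …, 2, update dist[i][j] ← min(dist[i][j], dist[i][k] + dist[k][j]). The final matrix gives, for each (i, j), the minimum total weight of any directed path from i to j (possibly empty when i = j).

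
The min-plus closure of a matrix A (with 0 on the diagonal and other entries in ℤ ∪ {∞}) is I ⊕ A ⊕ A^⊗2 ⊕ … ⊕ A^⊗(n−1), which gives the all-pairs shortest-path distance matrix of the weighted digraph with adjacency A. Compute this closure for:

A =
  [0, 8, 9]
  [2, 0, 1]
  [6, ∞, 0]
Closure =
  [0, 8, 9]
  [2, 0, 1]
  [6, 14, 0]

This is the Floyd-Warshall all-pairs shortest-path computation. For each intermediate vertex k = 0, 1, …, 2, update dist[i][j] ← min(dist[i][j], dist[i][k] + dist[k][j]). The final matrix gives, for each (i, j), the minimum total weight of any directed path from i to j (possibly empty when i = j).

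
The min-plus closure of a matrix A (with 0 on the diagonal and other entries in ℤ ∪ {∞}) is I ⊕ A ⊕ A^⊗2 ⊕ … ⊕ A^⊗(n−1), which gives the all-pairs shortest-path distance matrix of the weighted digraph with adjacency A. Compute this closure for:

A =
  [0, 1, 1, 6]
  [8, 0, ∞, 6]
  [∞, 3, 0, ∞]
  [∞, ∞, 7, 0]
Closure =
  [0, 1, 1, 6]
  [8, 0, 9, 6]
  [11, 3, 0, 9]
  [18, 10, 7, 0]

This is the Floyd-Warshall all-pairs shortest-path computation. For each intermediate vertex k = 0, 1, …, 3, update dist[i][j] ← min(dist[i][j], dist[i][k] + dist[k][j]). The final matrix gives, for each (i, j), the minimum total weight of any directed path from i to j (possibly empty when i = j).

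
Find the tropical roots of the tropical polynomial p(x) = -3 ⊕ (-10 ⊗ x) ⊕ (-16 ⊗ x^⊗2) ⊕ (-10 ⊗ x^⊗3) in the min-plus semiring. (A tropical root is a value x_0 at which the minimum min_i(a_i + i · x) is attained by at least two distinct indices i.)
Roots: {-6, 6, 7}

Each tropical root is a break point of the lower envelope of the lines y = a_i + i · x (there are 4 lines, with slopes 0, 1, ..., 3). Only the lines that attain the minimum somewhere contribute to roots; other lines are dominated. Here the surviving (envelope) indices are i = 3, i = 2, i = 1, i = 0.
Intersections between consecutive envelope lines give the roots: for adjacent envelope indices i < j the intersection is x = (a_i − a_j) / (j − i). Reading off the sorted break points: {-6, 6, 7}.
Verification: at each break x_0, at least two indices attain the minimum of min_i(a_i + i · x_0).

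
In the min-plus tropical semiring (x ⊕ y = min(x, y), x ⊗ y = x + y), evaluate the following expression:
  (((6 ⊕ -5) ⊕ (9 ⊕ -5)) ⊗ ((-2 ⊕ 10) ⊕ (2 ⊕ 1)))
(((6 ⊕ -5) ⊕ (9 ⊕ -5)) ⊗ ((-2 ⊕ 10) ⊕ (2 ⊕ 1))) = -7

Expand innermost to outermost. Recall ⊕ takes the minimum of its arguments and ⊗ takes their sum. Working out the expression (((6 ⊕ -5) ⊕ (9 ⊕ -5)) ⊗ ((-2 ⊕ 10) ⊕ (2 ⊕ 1))) gives -7.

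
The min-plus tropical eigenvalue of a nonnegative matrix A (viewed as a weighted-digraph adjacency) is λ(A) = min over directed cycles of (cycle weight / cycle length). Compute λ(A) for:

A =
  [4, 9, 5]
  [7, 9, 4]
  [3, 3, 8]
λ(A) = 7/2

Enumerate directed cycles and compute their means (weight / length). Sample:
  cycle 0 → 0: weight = 4, length = 1, mean = 4/1 ≈ 4.000
  cycle 1 → 1: weight = 9, length = 1, mean = 9/1 ≈ 9.000
  cycle 2 → 2: weight = 8, length = 1, mean = 8/1 ≈ 8.000
  cycle 0 → 1 → 0: weight = 16, length = 2, mean = 16/2 ≈ 8.000
  cycle 0 → 2 → 0: weight = 8, length = 2, mean = 8/2 ≈ 4.000
  cycle 1 → 0 → 1: weight = 16, length = 2, mean = 16/2 ≈ 8.000
Minimum mean = 3.500, attained e.g. along the cycle 1 → 2 → 1 with weight 7 and length 2. So λ(A) = 7/2 = 7/2.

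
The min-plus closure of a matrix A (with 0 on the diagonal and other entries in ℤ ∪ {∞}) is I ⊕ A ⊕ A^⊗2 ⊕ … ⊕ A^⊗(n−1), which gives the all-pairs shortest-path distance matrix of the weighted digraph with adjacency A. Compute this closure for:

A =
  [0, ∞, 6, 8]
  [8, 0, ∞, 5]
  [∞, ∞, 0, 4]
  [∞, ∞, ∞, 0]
Closure =
  [0, ∞, 6, 8]
  [8, 0, 14, 5]
  [∞, ∞, 0, 4]
  [∞, ∞, ∞, 0]

This is the Floyd-Warshall all-pairs shortest-path computation. For each intermediate vertex k = 0, 1, …, 3, update dist[i][j] ← min(dist[i][j], dist[i][k] + dist[k][j]). The final matrix gives, for each (i, j), the minimum total weight of any directed path from i to j (possibly empty when i = j).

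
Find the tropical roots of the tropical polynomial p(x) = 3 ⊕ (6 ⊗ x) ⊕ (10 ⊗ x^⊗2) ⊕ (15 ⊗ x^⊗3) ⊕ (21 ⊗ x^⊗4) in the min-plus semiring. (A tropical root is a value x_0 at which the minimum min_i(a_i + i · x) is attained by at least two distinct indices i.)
Roots: {-6, -5, -4, -3}

Each tropical root is a break point of the lower envelope of the lines y = a_i + i · x (there are 5 lines, with slopes 0, 1, ..., 4). Only the lines that attain the minimum somewhere contribute to roots; other lines are dominated. Here the surviving (envelope) indices are i = 4, i = 3, i = 2, i = 1, i = 0.
Intersections between consecutive envelope lines give the roots: for adjacent envelope indices i < j the intersection is x = (a_i − a_j) / (j − i). Reading off the sorted break points: {-6, -5, -4, -3}.
Verification: at each break x_0, at least two indices attain the minimum of min_i(a_i + i · x_0).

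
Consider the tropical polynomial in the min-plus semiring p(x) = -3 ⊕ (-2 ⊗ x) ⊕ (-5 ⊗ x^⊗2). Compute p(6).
p(6) = -3

A tropical monomial a ⊗ x^⊗i evaluates to a + i · x. Evaluating each term at x = 6:
  Term 0 contributes -3 + 0 · 6 = -3
  Term 1 contributes -2 + 1 · 6 = 4
  Term 2 contributes -5 + 2 · 6 = 7
p(6) = ⊕ of these = min[-3, 4, 7] = -3.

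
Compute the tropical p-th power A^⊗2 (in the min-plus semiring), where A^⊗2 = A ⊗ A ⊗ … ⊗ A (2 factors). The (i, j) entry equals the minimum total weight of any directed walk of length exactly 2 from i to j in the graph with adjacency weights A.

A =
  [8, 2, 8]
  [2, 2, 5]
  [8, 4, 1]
A^⊗2 =
  [4, 4, 7]
  [4, 4, 6]
  [6, 5, 2]

Each entry (A^⊗2)_ij equals the minimum over all length-2 walks i = v_0 → v_1 → … → v_2 = j of Σ_t A[v_t][v_{t+1}]. For example, for (i, j) = (0, 2) we minimise over 3 possible intermediate vertex sequences; the minimum is 7, attained along the walk 0 → 1 → 2.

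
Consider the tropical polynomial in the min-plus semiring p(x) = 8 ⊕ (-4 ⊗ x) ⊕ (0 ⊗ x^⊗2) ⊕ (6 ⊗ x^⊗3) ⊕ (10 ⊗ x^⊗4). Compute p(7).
p(7) = 3

A tropical monomial a ⊗ x^⊗i evaluates to a + i · x. Evaluating each term at x = 7:
  Term 0 contributes 8 + 0 · 7 = 8
  Term 1 contributes -4 + 1 · 7 = 3
  Term 2 contributes 0 + 2 · 7 = 14
  Term 3 contributes 6 + 3 · 7 = 27
  Term 4 contributes 10 + 4 · 7 = 38
p(7) = ⊕ of these = min[8, 3, 14, 27, 38] = 3.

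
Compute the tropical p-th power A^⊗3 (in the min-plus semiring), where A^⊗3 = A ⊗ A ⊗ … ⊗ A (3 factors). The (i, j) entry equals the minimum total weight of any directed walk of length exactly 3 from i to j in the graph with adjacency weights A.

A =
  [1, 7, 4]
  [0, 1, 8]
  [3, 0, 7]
A^⊗3 =
  [3, 5, 6]
  [2, 3, 5]
  [1, 2, 4]

Each entry (A^⊗3)_ij equals the minimum over all length-3 walks i = v_0 → v_1 → … → v_3 = j of Σ_t A[v_t][v_{t+1}]. For example, for (i, j) = (0, 2) we minimise over 9 possible intermediate vertex sequences; the minimum is 6, attained along the walk 0 → 0 → 0 → 2.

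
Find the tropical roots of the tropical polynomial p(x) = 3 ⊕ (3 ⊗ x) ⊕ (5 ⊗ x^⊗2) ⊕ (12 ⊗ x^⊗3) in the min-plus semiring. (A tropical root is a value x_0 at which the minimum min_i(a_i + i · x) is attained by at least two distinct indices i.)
Roots: {-7, -2, 0}

Each tropical root is a break point of the lower envelope of the lines y = a_i + i · x (there are 4 lines, with slopes 0, 1, ..., 3). Only the lines that attain the minimum somewhere contribute to roots; other lines are dominated. Here the surviving (envelope) indices are i = 3, i = 2, i = 1, i = 0.
Intersections between consecutive envelope lines give the roots: for adjacent envelope indices i < j the intersection is x = (a_i − a_j) / (j − i). Reading off the sorted break points: {-7, -2, 0}.
Verification: at each break x_0, at least two indices attain the minimum of min_i(a_i + i · x_0).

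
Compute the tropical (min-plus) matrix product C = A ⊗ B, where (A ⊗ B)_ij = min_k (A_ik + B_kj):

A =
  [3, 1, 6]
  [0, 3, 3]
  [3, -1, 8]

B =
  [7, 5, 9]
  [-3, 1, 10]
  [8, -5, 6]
A ⊗ B =
  [-2, 1, 11]
  [0, -2, 9]
  [-4, 0, 9]

Apply the min-plus product entry-by-entry:
  C[0][0] = min over k of (A[0][0] + B[0][0] = 3 + 7 = 10, A[0][1] + B[1][0] = 1 + -3 = -2, A[0][2] + B[2][0] = 6 + 8 = 14) = -2 (attained at k = 1)
  C[0][1] = min over k of (A[0][0] + B[0][1] = 3 + 5 = 8, A[0][1] + B[1][1] = 1 + 1 = 2, A[0][2] + B[2][1] = 6 + -5 = 1) = 1 (attained at k = 2)
  C[0][2] = min over k of (A[0][0] + B[0][2] = 3 + 9 = 12, A[0][1] + B[1][2] = 1 + 10 = 11, A[0][2] + B[2][2] = 6 + 6 = 12) = 11 (attained at k = 1)
  C[1][0] = min over k of (A[1][0] + B[0][0] = 0 + 7 = 7, A[1][1] + B[1][0] = 3 + -3 = 0, A[1][2] + B[2][0] = 3 + 8 = 11) = 0 (attained at k = 1)
  C[1][1] = min over k of (A[1][0] + B[0][1] = 0 + 5 = 5, A[1][1] + B[1][1] = 3 + 1 = 4, A[1][2] + B[2][1] = 3 + -5 = -2) = -2 (attained at k = 2)
  C[1][2] = min over k of (A[1][0] + B[0][2] = 0 + 9 = 9, A[1][1] + B[1][2] = 3 + 10 = 13, A[1][2] + B[2][2] = 3 + 6 = 9) = 9 (attained at k = 0)
  C[2][0] = min over k of (A[2][0] + B[0][0] = 3 + 7 = 10, A[2][1] + B[1][0] = -1 + -3 = -4, A[2][2] + B[2][0] = 8 + 8 = 16) = -4 (attained at k = 1)
  C[2][1] = min over k of (A[2][0] + B[0][1] = 3 + 5 = 8, A[2][1] + B[1][1] = -1 + 1 = 0, A[2][2] + B[2][1] = 8 + -5 = 3) = 0 (attained at k = 1)
  C[2][2] = min over k of (A[2][0] + B[0][2] = 3 + 9 = 12, A[2][1] + B[1][2] = -1 + 10 = 9, A[2][2] + B[2][2] = 8 + 6 = 14) = 9 (attained at k = 1)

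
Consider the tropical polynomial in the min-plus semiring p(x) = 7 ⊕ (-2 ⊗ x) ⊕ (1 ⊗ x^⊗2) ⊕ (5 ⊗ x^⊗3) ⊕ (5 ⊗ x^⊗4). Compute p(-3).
p(-3) = -7

A tropical monomial a ⊗ x^⊗i evaluates to a + i · x. Evaluating each term at x = -3:
  Term 0 contributes 7 + 0 · -3 = 7
  Term 1 contributes -2 + 1 · -3 = -5
  Term 2 contributes 1 + 2 · -3 = -5
  Term 3 contributes 5 + 3 · -3 = -4
  Term 4 contributes 5 + 4 · -3 = -7
p(-3) = ⊕ of these = min[7, -5, -5, -4, -7] = -7.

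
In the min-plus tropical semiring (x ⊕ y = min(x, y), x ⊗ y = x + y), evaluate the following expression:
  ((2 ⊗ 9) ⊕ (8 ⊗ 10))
((2 ⊗ 9) ⊕ (8 ⊗ 10)) = 11

Expand innermost to outermost. Recall ⊕ takes the minimum of its arguments and ⊗ takes their sum. Working out the expression ((2 ⊗ 9) ⊕ (8 ⊗ 10)) gives 11.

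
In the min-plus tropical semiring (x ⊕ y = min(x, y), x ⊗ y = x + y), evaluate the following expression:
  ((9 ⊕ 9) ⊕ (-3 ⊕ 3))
((9 ⊕ 9) ⊕ (-3 ⊕ 3)) = -3

Expand innermost to outermost. Recall ⊕ takes the minimum of its arguments and ⊗ takes their sum. Working out the expression ((9 ⊕ 9) ⊕ (-3 ⊕ 3)) gives -3.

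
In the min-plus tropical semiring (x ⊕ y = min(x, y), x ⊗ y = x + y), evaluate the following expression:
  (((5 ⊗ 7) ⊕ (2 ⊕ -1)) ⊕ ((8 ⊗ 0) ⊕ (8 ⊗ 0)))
(((5 ⊗ 7) ⊕ (2 ⊕ -1)) ⊕ ((8 ⊗ 0) ⊕ (8 ⊗ 0))) = -1

Expand innermost to outermost. Recall ⊕ takes the minimum of its arguments and ⊗ takes their sum. Working out the expression (((5 ⊗ 7) ⊕ (2 ⊕ -1)) ⊕ ((8 ⊗ 0) ⊕ (8 ⊗ 0))) gives -1.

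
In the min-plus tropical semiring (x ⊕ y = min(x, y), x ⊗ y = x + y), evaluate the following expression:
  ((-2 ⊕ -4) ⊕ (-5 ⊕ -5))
((-2 ⊕ -4) ⊕ (-5 ⊕ -5)) = -5

Expand innermost to outermost. Recall ⊕ takes the minimum of its arguments and ⊗ takes their sum. Working out the expression ((-2 ⊕ -4) ⊕ (-5 ⊕ -5)) gives -5.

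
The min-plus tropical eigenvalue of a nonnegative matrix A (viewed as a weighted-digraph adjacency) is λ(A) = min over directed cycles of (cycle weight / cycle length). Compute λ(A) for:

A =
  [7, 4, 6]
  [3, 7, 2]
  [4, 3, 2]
λ(A) = 2

Enumerate directed cycles and compute their means (weight / length). Sample:
  cycle 0 → 0: weight = 7, length = 1, mean = 7/1 ≈ 7.000
  cycle 1 → 1: weight = 7, length = 1, mean = 7/1 ≈ 7.000
  cycle 2 → 2: weight = 2, length = 1, mean = 2/1 ≈ 2.000
  cycle 0 → 1 → 0: weight = 7, length = 2, mean = 7/2 ≈ 3.500
  cycle 0 → 2 → 0: weight = 10, length = 2, mean = 10/2 ≈ 5.000
  cycle 1 → 0 → 1: weight = 7, length = 2, mean = 7/2 ≈ 3.500
Minimum mean = 2.000, attained e.g. along the cycle 2 → 2 with weight 2 and length 1. So λ(A) = 2/1 = 2.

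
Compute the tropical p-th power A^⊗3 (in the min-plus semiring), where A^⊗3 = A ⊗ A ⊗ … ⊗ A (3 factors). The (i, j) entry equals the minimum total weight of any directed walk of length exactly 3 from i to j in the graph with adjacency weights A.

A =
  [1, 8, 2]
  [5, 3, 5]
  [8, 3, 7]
A^⊗3 =
  [3, 6, 4]
  [7, 9, 8]
  [9, 9, 10]

Each entry (A^⊗3)_ij equals the minimum over all length-3 walks i = v_0 → v_1 → … → v_3 = j of Σ_t A[v_t][v_{t+1}]. For example, for (i, j) = (0, 2) we minimise over 9 possible intermediate vertex sequences; the minimum is 4, attained along the walk 0 → 0 → 0 → 2.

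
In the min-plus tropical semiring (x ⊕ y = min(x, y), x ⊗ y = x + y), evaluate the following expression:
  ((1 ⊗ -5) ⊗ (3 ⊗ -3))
((1 ⊗ -5) ⊗ (3 ⊗ -3)) = -4

Expand innermost to outermost. Recall ⊕ takes the minimum of its arguments and ⊗ takes their sum. Working out the expression ((1 ⊗ -5) ⊗ (3 ⊗ -3)) gives -4.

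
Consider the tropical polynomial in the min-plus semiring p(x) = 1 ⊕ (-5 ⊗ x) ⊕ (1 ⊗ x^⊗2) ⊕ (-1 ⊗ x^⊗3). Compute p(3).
p(3) = -2

A tropical monomial a ⊗ x^⊗i evaluates to a + i · x. Evaluating each term at x = 3:
  Term 0 contributes 1 + 0 · 3 = 1
  Term 1 contributes -5 + 1 · 3 = -2
  Term 2 contributes 1 + 2 · 3 = 7
  Term 3 contributes -1 + 3 · 3 = 8
p(3) = ⊕ of these = min[1, -2, 7, 8] = -2.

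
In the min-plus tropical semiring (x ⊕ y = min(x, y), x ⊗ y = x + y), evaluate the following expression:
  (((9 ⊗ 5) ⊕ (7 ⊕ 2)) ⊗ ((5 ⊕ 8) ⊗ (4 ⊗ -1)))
(((9 ⊗ 5) ⊕ (7 ⊕ 2)) ⊗ ((5 ⊕ 8) ⊗ (4 ⊗ -1))) = 10

Expand innermost to outermost. Recall ⊕ takes the minimum of its arguments and ⊗ takes their sum. Working out the expression (((9 ⊗ 5) ⊕ (7 ⊕ 2)) ⊗ ((5 ⊕ 8) ⊗ (4 ⊗ -1))) gives 10.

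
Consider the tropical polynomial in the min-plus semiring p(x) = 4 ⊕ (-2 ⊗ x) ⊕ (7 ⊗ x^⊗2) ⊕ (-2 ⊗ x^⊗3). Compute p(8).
p(8) = 4

A tropical monomial a ⊗ x^⊗i evaluates to a + i · x. Evaluating each term at x = 8:
  Term 0 contributes 4 + 0 · 8 = 4
  Term 1 contributes -2 + 1 · 8 = 6
  Term 2 contributes 7 + 2 · 8 = 23
  Term 3 contributes -2 + 3 · 8 = 22
p(8) = ⊕ of these = min[4, 6, 23, 22] = 4.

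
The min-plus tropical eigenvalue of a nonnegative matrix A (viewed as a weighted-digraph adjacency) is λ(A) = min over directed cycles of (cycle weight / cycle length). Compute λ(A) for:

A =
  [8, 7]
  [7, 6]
λ(A) = 6

Enumerate directed cycles and compute their means (weight / length). Sample:
  cycle 0 → 0: weight = 8, length = 1, mean = 8/1 ≈ 8.000
  cycle 1 → 1: weight = 6, length = 1, mean = 6/1 ≈ 6.000
  cycle 0 → 1 → 0: weight = 14, length = 2, mean = 14/2 ≈ 7.000
  cycle 1 → 0 → 1: weight = 14, length = 2, mean = 14/2 ≈ 7.000
Minimum mean = 6.000, attained e.g. along the cycle 1 → 1 with weight 6 and length 1. So λ(A) = 6/1 = 6.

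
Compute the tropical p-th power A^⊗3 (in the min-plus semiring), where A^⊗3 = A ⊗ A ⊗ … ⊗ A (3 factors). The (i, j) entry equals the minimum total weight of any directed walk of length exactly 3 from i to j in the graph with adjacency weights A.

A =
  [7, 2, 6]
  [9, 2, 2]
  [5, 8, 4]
A^⊗3 =
  [9, 6, 6]
  [9, 6, 6]
  [13, 9, 9]

Each entry (A^⊗3)_ij equals the minimum over all length-3 walks i = v_0 → v_1 → … → v_3 = j of Σ_t A[v_t][v_{t+1}]. For example, for (i, j) = (0, 2) we minimise over 9 possible intermediate vertex sequences; the minimum is 6, attained along the walk 0 → 1 → 1 → 2.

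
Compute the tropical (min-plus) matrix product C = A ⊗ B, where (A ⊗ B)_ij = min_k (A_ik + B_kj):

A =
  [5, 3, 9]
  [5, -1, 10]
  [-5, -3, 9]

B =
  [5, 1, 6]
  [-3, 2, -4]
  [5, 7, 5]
A ⊗ B =
  [0, 5, -1]
  [-4, 1, -5]
  [-6, -4, -7]

Apply the min-plus product entry-by-entry:
  C[0][0] = min over k of (A[0][0] + B[0][0] = 5 + 5 = 10, A[0][1] + B[1][0] = 3 + -3 = 0, A[0][2] + B[2][0] = 9 + 5 = 14) = 0 (attained at k = 1)
  C[0][1] = min over k of (A[0][0] + B[0][1] = 5 + 1 = 6, A[0][1] + B[1][1] = 3 + 2 = 5, A[0][2] + B[2][1] = 9 + 7 = 16) = 5 (attained at k = 1)
  C[0][2] = min over k of (A[0][0] + B[0][2] = 5 + 6 = 11, A[0][1] + B[1][2] = 3 + -4 = -1, A[0][2] + B[2][2] = 9 + 5 = 14) = -1 (attained at k = 1)
  C[1][0] = min over k of (A[1][0] + B[0][0] = 5 + 5 = 10, A[1][1] + B[1][0] = -1 + -3 = -4, A[1][2] + B[2][0] = 10 + 5 = 15) = -4 (attained at k = 1)
  C[1][1] = min over k of (A[1][0] + B[0][1] = 5 + 1 = 6, A[1][1] + B[1][1] = -1 + 2 = 1, A[1][2] + B[2][1] = 10 + 7 = 17) = 1 (attained at k = 1)
  C[1][2] = min over k of (A[1][0] + B[0][2] = 5 + 6 = 11, A[1][1] + B[1][2] = -1 + -4 = -5, A[1][2] + B[2][2] = 10 + 5 = 15) = -5 (attained at k = 1)
  C[2][0] = min over k of (A[2][0] + B[0][0] = -5 + 5 = 0, A[2][1] + B[1][0] = -3 + -3 = -6, A[2][2] + B[2][0] = 9 + 5 = 14) = -6 (attained at k = 1)
  C[2][1] = min over k of (A[2][0] + B[0][1] = -5 + 1 = -4, A[2][1] + B[1][1] = -3 + 2 = -1, A[2][2] + B[2][1] = 9 + 7 = 16) = -4 (attained at k = 0)
  C[2][2] = min over k of (A[2][0] + B[0][2] = -5 + 6 = 1, A[2][1] + B[1][2] = -3 + -4 = -7, A[2][2] + B[2][2] = 9 + 5 = 14) = -7 (attained at k = 1)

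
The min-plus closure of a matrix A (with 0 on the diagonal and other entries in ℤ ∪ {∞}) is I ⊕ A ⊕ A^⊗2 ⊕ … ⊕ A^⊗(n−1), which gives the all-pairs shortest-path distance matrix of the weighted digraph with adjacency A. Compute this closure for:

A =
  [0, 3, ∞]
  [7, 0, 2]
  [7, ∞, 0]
Closure =
  [0, 3, 5]
  [7, 0, 2]
  [7, 10, 0]

This is the Floyd-Warshall all-pairs shortest-path computation. For each intermediate vertex k = 0, 1, …, 2, update dist[i][j] ← min(dist[i][j], dist[i][k] + dist[k][j]). The final matrix gives, for each (i, j), the minimum total weight of any directed path from i to j (possibly empty when i = j).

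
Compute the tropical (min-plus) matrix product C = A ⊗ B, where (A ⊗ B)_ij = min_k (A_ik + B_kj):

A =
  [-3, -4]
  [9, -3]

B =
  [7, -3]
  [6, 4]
A ⊗ B =
  [2, -6]
  [3, 1]

Apply the min-plus product entry-by-entry:
  C[0][0] = min over k of (A[0][0] + B[0][0] = -3 + 7 = 4, A[0][1] + B[1][0] = -4 + 6 = 2) = 2 (attained at k = 1)
  C[0][1] = min over k of (A[0][0] + B[0][1] = -3 + -3 = -6, A[0][1] + B[1][1] = -4 + 4 = 0) = -6 (attained at k = 0)
  C[1][0] = min over k of (A[1][0] + B[0][0] = 9 + 7 = 16, A[1][1] + B[1][0] = -3 + 6 = 3) = 3 (attained at k = 1)
  C[1][1] = min over k of (A[1][0] + B[0][1] = 9 + -3 = 6, A[1][1] + B[1][1] = -3 + 4 = 1) = 1 (attained at k = 1)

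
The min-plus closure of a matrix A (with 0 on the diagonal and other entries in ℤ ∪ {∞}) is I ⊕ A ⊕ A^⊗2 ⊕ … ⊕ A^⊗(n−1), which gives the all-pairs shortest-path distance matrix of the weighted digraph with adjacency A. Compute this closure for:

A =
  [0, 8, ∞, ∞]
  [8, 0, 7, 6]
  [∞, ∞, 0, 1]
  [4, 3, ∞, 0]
Closure =
  [0, 8, 15, 14]
  [8, 0, 7, 6]
  [5, 4, 0, 1]
  [4, 3, 10, 0]

This is the Floyd-Warshall all-pairs shortest-path computation. For each intermediate vertex k = 0, 1, …, 3, update dist[i][j] ← min(dist[i][j], dist[i][k] + dist[k][j]). The final matrix gives, for each (i, j), the minimum total weight of any directed path from i to j (possibly empty when i = j).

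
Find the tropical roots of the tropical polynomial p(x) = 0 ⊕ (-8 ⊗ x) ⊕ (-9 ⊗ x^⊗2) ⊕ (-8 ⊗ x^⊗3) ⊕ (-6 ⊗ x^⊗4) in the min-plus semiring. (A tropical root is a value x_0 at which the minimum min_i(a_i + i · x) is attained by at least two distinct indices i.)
Roots: {-2, -1, 1, 8}

Each tropical root is a break point of the lower envelope of the lines y = a_i + i · x (there are 5 lines, with slopes 0, 1, ..., 4). Only the lines that attain the minimum somewhere contribute to roots; other lines are dominated. Here the surviving (envelope) indices are i = 4, i = 3, i = 2, i = 1, i = 0.
Intersections between consecutive envelope lines give the roots: for adjacent envelope indices i < j the intersection is x = (a_i − a_j) / (j − i). Reading off the sorted break points: {-2, -1, 1, 8}.
Verification: at each break x_0, at least two indices attain the minimum of min_i(a_i + i · x_0).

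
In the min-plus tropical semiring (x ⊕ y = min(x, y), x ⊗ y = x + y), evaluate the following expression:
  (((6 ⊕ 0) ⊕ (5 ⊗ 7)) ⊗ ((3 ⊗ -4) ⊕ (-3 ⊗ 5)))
(((6 ⊕ 0) ⊕ (5 ⊗ 7)) ⊗ ((3 ⊗ -4) ⊕ (-3 ⊗ 5))) = -1

Expand innermost to outermost. Recall ⊕ takes the minimum of its arguments and ⊗ takes their sum. Working out the expression (((6 ⊕ 0) ⊕ (5 ⊗ 7)) ⊗ ((3 ⊗ -4) ⊕ (-3 ⊗ 5))) gives -1.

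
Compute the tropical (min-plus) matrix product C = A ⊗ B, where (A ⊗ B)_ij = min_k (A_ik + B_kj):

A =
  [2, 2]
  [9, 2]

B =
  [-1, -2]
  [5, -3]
A ⊗ B =
  [1, -1]
  [7, -1]

Apply the min-plus product entry-by-entry:
  C[0][0] = min over k of (A[0][0] + B[0][0] = 2 + -1 = 1, A[0][1] + B[1][0] = 2 + 5 = 7) = 1 (attained at k = 0)
  C[0][1] = min over k of (A[0][0] + B[0][1] = 2 + -2 = 0, A[0][1] + B[1][1] = 2 + -3 = -1) = -1 (attained at k = 1)
  C[1][0] = min over k of (A[1][0] + B[0][0] = 9 + -1 = 8, A[1][1] + B[1][0] = 2 + 5 = 7) = 7 (attained at k = 1)
  C[1][1] = min over k of (A[1][0] + B[0][1] = 9 + -2 = 7, A[1][1] + B[1][1] = 2 + -3 = -1) = -1 (attained at k = 1)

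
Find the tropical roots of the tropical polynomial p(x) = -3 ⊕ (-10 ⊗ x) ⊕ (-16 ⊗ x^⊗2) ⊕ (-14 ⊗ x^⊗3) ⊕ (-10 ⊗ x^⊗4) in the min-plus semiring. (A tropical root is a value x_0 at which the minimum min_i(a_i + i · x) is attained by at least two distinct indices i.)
Roots: {-4, -2, 6, 7}

Each tropical root is a break point of the lower envelope of the lines y = a_i + i · x (there are 5 lines, with slopes 0, 1, ..., 4). Only the lines that attain the minimum somewhere contribute to roots; other lines are dominated. Here the surviving (envelope) indices are i = 4, i = 3, i = 2, i = 1, i = 0.
Intersections between consecutive envelope lines give the roots: for adjacent envelope indices i < j the intersection is x = (a_i − a_j) / (j − i). Reading off the sorted break points: {-4, -2, 6, 7}.
Verification: at each break x_0, at least two indices attain the minimum of min_i(a_i + i · x_0).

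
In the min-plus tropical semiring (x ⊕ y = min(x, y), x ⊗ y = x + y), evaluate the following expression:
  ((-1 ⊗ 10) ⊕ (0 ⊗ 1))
((-1 ⊗ 10) ⊕ (0 ⊗ 1)) = 1

Expand innermost to outermost. Recall ⊕ takes the minimum of its arguments and ⊗ takes their sum. Working out the expression ((-1 ⊗ 10) ⊕ (0 ⊗ 1)) gives 1.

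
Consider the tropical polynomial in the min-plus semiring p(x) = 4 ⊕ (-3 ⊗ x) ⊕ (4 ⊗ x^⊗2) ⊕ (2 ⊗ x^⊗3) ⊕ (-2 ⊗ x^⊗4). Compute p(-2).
p(-2) = -10

A tropical monomial a ⊗ x^⊗i evaluates to a + i · x. Evaluating each term at x = -2:
  Term 0 contributes 4 + 0 · -2 = 4
  Term 1 contributes -3 + 1 · -2 = -5
  Term 2 contributes 4 + 2 · -2 = 0
  Term 3 contributes 2 + 3 · -2 = -4
  Term 4 contributes -2 + 4 · -2 = -10
p(-2) = ⊕ of these = min[4, -5, 0, -4, -10] = -10.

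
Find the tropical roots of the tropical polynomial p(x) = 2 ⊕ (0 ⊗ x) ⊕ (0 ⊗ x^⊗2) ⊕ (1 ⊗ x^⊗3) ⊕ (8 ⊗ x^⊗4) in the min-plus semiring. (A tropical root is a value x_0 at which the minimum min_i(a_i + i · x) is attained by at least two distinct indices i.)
Roots: {-7, -1, 0, 2}

Each tropical root is a break point of the lower envelope of the lines y = a_i + i · x (there are 5 lines, with slopes 0, 1, ..., 4). Only the lines that attain the minimum somewhere contribute to roots; other lines are dominated. Here the surviving (envelope) indices are i = 4, i = 3, i = 2, i = 1, i = 0.
Intersections between consecutive envelope lines give the roots: for adjacent envelope indices i < j the intersection is x = (a_i − a_j) / (j − i). Reading off the sorted break points: {-7, -1, 0, 2}.
Verification: at each break x_0, at least two indices attain the minimum of min_i(a_i + i · x_0).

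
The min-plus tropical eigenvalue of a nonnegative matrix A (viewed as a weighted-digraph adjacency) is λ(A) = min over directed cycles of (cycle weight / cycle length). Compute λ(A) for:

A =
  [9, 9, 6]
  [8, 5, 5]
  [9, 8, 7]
λ(A) = 5

Enumerate directed cycles and compute their means (weight / length). Sample:
  cycle 0 → 0: weight = 9, length = 1, mean = 9/1 ≈ 9.000
  cycle 1 → 1: weight = 5, length = 1, mean = 5/1 ≈ 5.000
  cycle 2 → 2: weight = 7, length = 1, mean = 7/1 ≈ 7.000
  cycle 0 → 1 → 0: weight = 17, length = 2, mean = 17/2 ≈ 8.500
  cycle 0 → 2 → 0: weight = 15, length = 2, mean = 15/2 ≈ 7.500
  cycle 1 → 0 → 1: weight = 17, length = 2, mean = 17/2 ≈ 8.500
Minimum mean = 5.000, attained e.g. along the cycle 1 → 1 with weight 5 and length 1. So λ(A) = 5/1 = 5.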